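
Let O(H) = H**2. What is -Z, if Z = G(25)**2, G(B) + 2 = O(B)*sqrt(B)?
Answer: -9753129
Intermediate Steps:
G(B) = -2 + B**(5/2) (G(B) = -2 + B**2*sqrt(B) = -2 + B**(5/2))
Z = 9753129 (Z = (-2 + 25**(5/2))**2 = (-2 + 3125)**2 = 3123**2 = 9753129)
-Z = -1*9753129 = -9753129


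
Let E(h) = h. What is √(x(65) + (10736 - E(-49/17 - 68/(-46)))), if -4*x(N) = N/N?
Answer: √6566027419/782 ≈ 103.62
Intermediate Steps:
x(N) = -¼ (x(N) = -N/(4*N) = -¼*1 = -¼)
√(x(65) + (10736 - E(-49/17 - 68/(-46)))) = √(-¼ + (10736 - (-49/17 - 68/(-46)))) = √(-¼ + (10736 - (-49*1/17 - 68*(-1/46)))) = √(-¼ + (10736 - (-49/17 + 34/23))) = √(-¼ + (10736 - 1*(-549/391))) = √(-¼ + (10736 + 549/391)) = √(-¼ + 4198325/391) = √(16792909/1564) = √6566027419/782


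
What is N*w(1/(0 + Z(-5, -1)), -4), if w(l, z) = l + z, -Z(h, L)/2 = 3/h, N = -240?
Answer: 760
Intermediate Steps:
Z(h, L) = -6/h
N*w(1/(0 + Z(-5, -1)), -4) = -240*(1/(0 - 6/(-5)) - 4) = -240*(1/(0 - 6*(-⅕)) - 4) = -240*(1/(0 + 6/5) - 4) = -240*(1/(6/5) - 4) = -240*(⅚ - 4) = -240*(-19/6) = 760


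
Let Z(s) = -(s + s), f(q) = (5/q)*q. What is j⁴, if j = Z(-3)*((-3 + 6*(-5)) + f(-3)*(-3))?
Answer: 6879707136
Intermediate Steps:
f(q) = 5
Z(s) = -2*s
j = -288 (j = (-2*(-3))*((-3 + 6*(-5)) + 5*(-3)) = 6*((-3 - 30) - 15) = 6*(-33 - 15) = 6*(-48) = -288)
j⁴ = (-288)⁴ = 6879707136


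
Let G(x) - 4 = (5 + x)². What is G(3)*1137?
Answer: 77316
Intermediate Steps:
G(x) = 4 + (5 + x)²
G(3)*1137 = (4 + (5 + 3)²)*1137 = (4 + 8²)*1137 = (4 + 64)*1137 = 68*1137 = 77316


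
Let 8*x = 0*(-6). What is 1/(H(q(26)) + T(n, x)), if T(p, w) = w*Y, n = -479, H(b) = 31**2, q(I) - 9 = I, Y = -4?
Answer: 1/961 ≈ 0.0010406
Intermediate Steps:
q(I) = 9 + I
H(b) = 961
x = 0 (x = (0*(-6))/8 = (1/8)*0 = 0)
T(p, w) = -4*w (T(p, w) = w*(-4) = -4*w)
1/(H(q(26)) + T(n, x)) = 1/(961 - 4*0) = 1/(961 + 0) = 1/961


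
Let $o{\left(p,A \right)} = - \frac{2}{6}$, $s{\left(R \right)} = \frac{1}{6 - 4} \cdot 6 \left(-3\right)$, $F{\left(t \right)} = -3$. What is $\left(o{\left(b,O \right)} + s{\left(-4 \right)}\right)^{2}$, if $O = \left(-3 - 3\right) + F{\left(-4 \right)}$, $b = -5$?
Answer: $\frac{784}{9} \approx 87.111$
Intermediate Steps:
$s{\left(R \right)} = -9$ ($s{\left(R \right)} = \frac{1}{2} \cdot 6 \left(-3\right) = 3 \left(-3\right) = -9$)
$O = -9$ ($O = \left(-3 - 3\right) - 3 = -6 - 3 = -9$)
$o{\left(p,A \right)} = - \frac{1}{3}$ ($o{\left(p,A \right)} = \left(-2\right) \frac{1}{6} = - \frac{1}{3}$)
$\left(o{\left(b,O \right)} + s{\left(-4 \right)}\right)^{2} = \left(- \frac{1}{3} - 9\right)^{2} = \left(- \frac{28}{3}\right)^{2} = \frac{784}{9}$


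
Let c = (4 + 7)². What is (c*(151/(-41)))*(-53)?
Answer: 968363/41 ≈ 23619.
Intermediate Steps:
c = 121 (c = 11² = 121)
(c*(151/(-41)))*(-53) = (121*(151/(-41)))*(-53) = (121*(151*(-1/41)))*(-53) = (121*(-151/41))*(-53) = -18271/41*(-53) = 968363/41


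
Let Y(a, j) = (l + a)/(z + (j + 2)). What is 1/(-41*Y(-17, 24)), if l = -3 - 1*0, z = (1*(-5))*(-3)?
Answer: 1/20 ≈ 0.050000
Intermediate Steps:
z = 15 (z = -5*(-3) = 15)
l = -3 (l = -3 + 0 = -3)
Y(a, j) = (-3 + a)/(17 + j) (Y(a, j) = (-3 + a)/(15 + (j + 2)) = (-3 + a)/(15 + (2 + j)) = (-3 + a)/(17 + j))
1/(-41*Y(-17, 24)) = 1/(-41*(-3 - 17)/(17 + 24)) = 1/(-41*(-20)/41) = 1/(-(-20)) = 1/(-41*(-20/41)) = 1/20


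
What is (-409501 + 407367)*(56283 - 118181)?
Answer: 132090332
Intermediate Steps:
(-409501 + 407367)*(56283 - 118181) = -2134*(-61898) = 132090332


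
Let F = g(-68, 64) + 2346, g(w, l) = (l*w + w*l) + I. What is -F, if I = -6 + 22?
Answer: 6342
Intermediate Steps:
I = 16
g(w, l) = 16 + 2*l*w (g(w, l) = (l*w + w*l) + 16 = (l*w + l*w) + 16 = 2*l*w + 16 = 16 + 2*l*w)
F = -6342 (F = (16 + 2*64*(-68)) + 2346 = (16 - 8704) + 2346 = -8688 + 2346 = -6342)
-F = -1*(-6342) = 6342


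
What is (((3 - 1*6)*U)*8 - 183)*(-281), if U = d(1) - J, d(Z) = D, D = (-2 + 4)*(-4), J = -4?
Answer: 24447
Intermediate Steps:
D = -8 (D = 2*(-4) = -8)
d(Z) = -8
U = -4 (U = -8 - 1*(-4) = -8 + 4 = -4)
(((3 - 1*6)*U)*8 - 183)*(-281) = (((3 - 1*6)*(-4))*8 - 183)*(-281) = (((3 - 6)*(-4))*8 - 183)*(-281) = (-3*(-4)*8 - 183)*(-281) = (12*8 - 183)*(-281) = (96 - 183)*(-281) = -87*(-281) = 24447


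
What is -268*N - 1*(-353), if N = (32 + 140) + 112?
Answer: -75759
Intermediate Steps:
N = 284 (N = 172 + 112 = 284)
-268*N - 1*(-353) = -268*284 - 1*(-353) = -76112 + 353 = -75759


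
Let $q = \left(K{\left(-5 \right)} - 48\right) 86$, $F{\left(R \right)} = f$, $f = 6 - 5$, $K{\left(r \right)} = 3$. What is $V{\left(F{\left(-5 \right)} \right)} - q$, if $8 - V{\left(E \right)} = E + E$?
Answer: $3876$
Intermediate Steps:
$f = 1$ ($f = 6 - 5 = 1$)
$F{\left(R \right)} = 1$
$V{\left(E \right)} = 8 - 2 E$ ($V{\left(E \right)} = 8 - \left(E + E\right) = 8 - 2 E$)
$q = -3870$ ($q = \left(3 - 48\right) 86 = \left(-45\right) 86 = -3870$)
$V{\left(F{\left(-5 \right)} \right)} - q = \left(8 - 2\right) - -3870 = \left(8 - 2\right) + 3870 = 6 + 3870 = 3876$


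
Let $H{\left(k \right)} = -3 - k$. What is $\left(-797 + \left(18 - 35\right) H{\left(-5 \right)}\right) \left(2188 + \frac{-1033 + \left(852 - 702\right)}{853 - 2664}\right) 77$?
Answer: $- \frac{253602940437}{1811} \approx -1.4003 \cdot 10^{8}$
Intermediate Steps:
$\left(-797 + \left(18 - 35\right) H{\left(-5 \right)}\right) \left(2188 + \frac{-1033 + \left(852 - 702\right)}{853 - 2664}\right) 77 = \left(-797 + \left(18 - 35\right) \left(-3 - -5\right)\right) \left(2188 + \frac{-1033 + \left(852 - 702\right)}{853 - 2664}\right) 77 = \left(-797 - 17 \left(-3 + 5\right)\right) \left(2188 + \frac{-1033 + 150}{-1811}\right) 77 = \left(-797 - 34\right) \left(2188 - - \frac{883}{1811}\right) 77 = \left(-797 - 34\right) \left(2188 + \frac{883}{1811}\right) 77 = \left(-831\right) \frac{3963351}{1811} \cdot 77 = \left(- \frac{3293544681}{1811}\right) 77 = - \frac{253602940437}{1811}$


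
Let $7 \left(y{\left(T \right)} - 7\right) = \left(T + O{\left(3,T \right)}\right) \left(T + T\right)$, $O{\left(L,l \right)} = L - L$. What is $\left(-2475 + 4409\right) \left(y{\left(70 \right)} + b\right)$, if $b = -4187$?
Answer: $-5376520$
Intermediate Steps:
$O{\left(L,l \right)} = 0$
$y{\left(T \right)} = 7 + \frac{2 T^{2}}{7}$ ($y{\left(T \right)} = 7 + \frac{\left(T + 0\right) \left(T + T\right)}{7} = 7 + \frac{T 2 T}{7} = 7 + \frac{2 T^{2}}{7}$)
$\left(-2475 + 4409\right) \left(y{\left(70 \right)} + b\right) = \left(-2475 + 4409\right) \left(\left(7 + \frac{2 \cdot 70^{2}}{7}\right) - 4187\right) = 1934 \left(\left(7 + \frac{2}{7} \cdot 4900\right) - 4187\right) = 1934 \left(\left(7 + 1400\right) - 4187\right) = 1934 \left(1407 - 4187\right) = 1934 \left(-2780\right) = -5376520$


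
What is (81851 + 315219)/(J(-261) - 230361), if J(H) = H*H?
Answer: -39707/16224 ≈ -2.4474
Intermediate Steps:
J(H) = H²
(81851 + 315219)/(J(-261) - 230361) = (81851 + 315219)/((-261)² - 230361) = 397070/(68121 - 230361) = 397070/(-162240) = 397070*(-1/162240) = -39707/16224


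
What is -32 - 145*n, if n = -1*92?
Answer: 13308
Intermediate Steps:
n = -92
-32 - 145*n = -32 - 145*(-92) = -32 + 13340 = 13308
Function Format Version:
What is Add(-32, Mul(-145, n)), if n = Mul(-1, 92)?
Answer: 13308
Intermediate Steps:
n = -92
Add(-32, Mul(-145, n)) = Add(-32, Mul(-145, -92)) = Add(-32, 13340) = 13308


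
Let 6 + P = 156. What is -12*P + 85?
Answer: -1715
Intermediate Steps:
P = 150 (P = -6 + 156 = 150)
-12*P + 85 = -12*150 + 85 = -1800 + 85 = -1715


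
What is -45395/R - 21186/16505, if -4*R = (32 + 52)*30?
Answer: 21025637/297090 ≈ 70.772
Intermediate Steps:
R = -630 (R = -(32 + 52)*30/4 = -21*30 = -1/4*2520 = -630)
-45395/R - 21186/16505 = -45395/(-630) - 21186/16505 = -45395*(-1/630) - 21186*1/16505 = 1297/18 - 21186/16505 = 21025637/297090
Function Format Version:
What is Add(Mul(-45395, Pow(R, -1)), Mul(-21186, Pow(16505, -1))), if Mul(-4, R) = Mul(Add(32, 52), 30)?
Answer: Rational(21025637, 297090) ≈ 70.772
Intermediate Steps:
R = -630 (R = Mul(Rational(-1, 4), Mul(Add(32, 52), 30)) = Mul(Rational(-1, 4), Mul(84, 30)) = Mul(Rational(-1, 4), 2520) = -630)
Add(Mul(-45395, Pow(R, -1)), Mul(-21186, Pow(16505, -1))) = Add(Mul(-45395, Pow(-630, -1)), Mul(-21186, Pow(16505, -1))) = Add(Mul(-45395, Rational(-1, 630)), Mul(-21186, Rational(1, 16505))) = Add(Rational(1297, 18), Rational(-21186, 16505)) = Rational(21025637, 297090)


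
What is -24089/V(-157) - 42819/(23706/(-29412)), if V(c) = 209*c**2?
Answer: 120146983261491/2261570399 ≈ 53125.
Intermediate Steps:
-24089/V(-157) - 42819/(23706/(-29412)) = -24089/(209*(-157)**2) - 42819/(23706/(-29412)) = -24089/(209*24649) - 42819/(23706*(-1/29412)) = -24089/5151641 - 42819/(-1317/1634) = -24089*1/5151641 - 42819*(-1634/1317) = -24089/5151641 + 23322082/439 = 120146983261491/2261570399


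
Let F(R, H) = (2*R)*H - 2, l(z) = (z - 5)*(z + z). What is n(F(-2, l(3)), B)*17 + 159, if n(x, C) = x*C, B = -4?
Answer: -2969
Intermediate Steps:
l(z) = 2*z*(-5 + z) (l(z) = (-5 + z)*(2*z) = 2*z*(-5 + z))
F(R, H) = -2 + 2*H*R (F(R, H) = 2*H*R - 2 = -2 + 2*H*R)
n(x, C) = C*x
n(F(-2, l(3)), B)*17 + 159 = -4*(-2 + 2*(2*3*(-5 + 3))*(-2))*17 + 159 = -4*(-2 + 2*(2*3*(-2))*(-2))*17 + 159 = -4*(-2 + 2*(-12)*(-2))*17 + 159 = -4*(-2 + 48)*17 + 159 = -4*46*17 + 159 = -184*17 + 159 = -3128 + 159 = -2969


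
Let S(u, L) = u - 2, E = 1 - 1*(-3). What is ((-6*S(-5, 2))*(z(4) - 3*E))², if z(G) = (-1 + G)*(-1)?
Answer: 396900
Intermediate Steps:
z(G) = 1 - G
E = 4 (E = 1 + 3 = 4)
S(u, L) = -2 + u
((-6*S(-5, 2))*(z(4) - 3*E))² = ((-6*(-2 - 5))*((1 - 1*4) - 12))² = ((-6*(-7))*((1 - 4) - 3*4))² = (42*(-3 - 12))² = (42*(-15))² = (-630)² = 396900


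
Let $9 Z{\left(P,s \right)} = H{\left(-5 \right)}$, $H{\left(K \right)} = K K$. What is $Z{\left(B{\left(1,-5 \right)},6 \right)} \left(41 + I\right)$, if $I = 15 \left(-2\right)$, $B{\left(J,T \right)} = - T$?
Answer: $\frac{275}{9} \approx 30.556$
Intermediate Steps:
$H{\left(K \right)} = K^{2}$
$Z{\left(P,s \right)} = \frac{25}{9}$ ($Z{\left(P,s \right)} = \frac{\left(-5\right)^{2}}{9} = \frac{1}{9} \cdot 25 = \frac{25}{9}$)
$I = -30$
$Z{\left(B{\left(1,-5 \right)},6 \right)} \left(41 + I\right) = \frac{25 \left(41 - 30\right)}{9} = \frac{25}{9} \cdot 11 = \frac{275}{9}$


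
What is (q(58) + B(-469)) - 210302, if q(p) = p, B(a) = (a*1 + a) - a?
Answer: -210713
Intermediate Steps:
B(a) = a (B(a) = (a + a) - a = 2*a - a = a)
(q(58) + B(-469)) - 210302 = (58 - 469) - 210302 = -411 - 210302 = -210713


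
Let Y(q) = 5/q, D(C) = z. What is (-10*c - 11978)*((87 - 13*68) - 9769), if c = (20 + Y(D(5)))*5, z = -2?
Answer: 135804798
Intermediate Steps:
D(C) = -2
c = 175/2 (c = (20 + 5/(-2))*5 = (20 + 5*(-½))*5 = (20 - 5/2)*5 = (35/2)*5 = 175/2 ≈ 87.500)
(-10*c - 11978)*((87 - 13*68) - 9769) = (-10*175/2 - 11978)*((87 - 13*68) - 9769) = (-875 - 11978)*((87 - 884) - 9769) = -12853*(-797 - 9769) = -12853*(-10566) = 135804798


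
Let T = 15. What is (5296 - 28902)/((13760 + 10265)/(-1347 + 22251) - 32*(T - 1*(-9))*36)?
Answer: 493459824/577929767 ≈ 0.85384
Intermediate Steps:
(5296 - 28902)/((13760 + 10265)/(-1347 + 22251) - 32*(T - 1*(-9))*36) = (5296 - 28902)/((13760 + 10265)/(-1347 + 22251) - 32*(15 - 1*(-9))*36) = -23606/(24025/20904 - 32*(15 + 9)*36) = -23606/(24025*(1/20904) - 32*24*36) = -23606/(24025/20904 - 768*36) = -23606/(24025/20904 - 27648) = -23606/(-577929767/20904) = -23606*(-20904/577929767) = 493459824/577929767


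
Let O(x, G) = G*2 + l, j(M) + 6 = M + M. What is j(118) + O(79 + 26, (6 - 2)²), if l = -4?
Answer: 258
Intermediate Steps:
j(M) = -6 + 2*M (j(M) = -6 + (M + M) = -6 + 2*M)
O(x, G) = -4 + 2*G (O(x, G) = G*2 - 4 = 2*G - 4 = -4 + 2*G)
j(118) + O(79 + 26, (6 - 2)²) = (-6 + 2*118) + (-4 + 2*(6 - 2)²) = (-6 + 236) + (-4 + 2*4²) = 230 + (-4 + 2*16) = 230 + (-4 + 32) = 230 + 28 = 258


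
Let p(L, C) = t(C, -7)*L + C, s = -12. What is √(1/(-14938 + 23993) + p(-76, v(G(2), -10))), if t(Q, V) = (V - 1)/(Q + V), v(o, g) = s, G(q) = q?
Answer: 7*I*√73626205/9055 ≈ 6.6332*I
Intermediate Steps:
v(o, g) = -12
t(Q, V) = (-1 + V)/(Q + V)
p(L, C) = C - 8*L/(-7 + C) (p(L, C) = ((-1 - 7)/(C - 7))*L + C = (-8/(-7 + C))*L + C = -8*L/(-7 + C) + C = C - 8*L/(-7 + C))
√(1/(-14938 + 23993) + p(-76, v(G(2), -10))) = √(1/(-14938 + 23993) + (-8*(-76) - 12*(-7 - 12))/(-7 - 12)) = √(1/9055 + (608 - 12*(-19))/(-19)) = √(1/9055 - (608 + 228)/19) = √(1/9055 - 1/19*836) = √(1/9055 - 44) = √(-398419/9055) = 7*I*√73626205/9055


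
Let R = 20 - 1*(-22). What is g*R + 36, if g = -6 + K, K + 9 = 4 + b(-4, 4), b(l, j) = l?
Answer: -594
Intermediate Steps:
K = -9 (K = -9 + (4 - 4) = -9 + 0 = -9)
R = 42 (R = 20 + 22 = 42)
g = -15 (g = -6 - 9 = -15)
g*R + 36 = -15*42 + 36 = -630 + 36 = -594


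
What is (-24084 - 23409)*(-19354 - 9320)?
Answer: 1361814282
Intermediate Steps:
(-24084 - 23409)*(-19354 - 9320) = -47493*(-28674) = 1361814282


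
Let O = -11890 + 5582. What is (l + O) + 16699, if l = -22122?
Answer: -11731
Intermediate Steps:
O = -6308
(l + O) + 16699 = (-22122 - 6308) + 16699 = -28430 + 16699 = -11731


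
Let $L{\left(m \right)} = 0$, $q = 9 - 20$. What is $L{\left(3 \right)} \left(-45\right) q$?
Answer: $0$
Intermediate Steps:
$q = -11$
$L{\left(3 \right)} \left(-45\right) q = 0 \left(-45\right) \left(-11\right) = 0 \left(-11\right) = 0$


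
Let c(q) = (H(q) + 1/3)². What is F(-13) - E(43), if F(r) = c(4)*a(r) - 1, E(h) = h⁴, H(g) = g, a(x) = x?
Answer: -30771415/9 ≈ -3.4190e+6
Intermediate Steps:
c(q) = (⅓ + q)² (c(q) = (q + 1/3)² = (q + ⅓)² = (⅓ + q)²)
F(r) = -1 + 169*r/9 (F(r) = ((1 + 3*4)²/9)*r - 1 = ((1 + 12)²/9)*r - 1 = ((⅑)*13²)*r - 1 = ((⅑)*169)*r - 1 = 169*r/9 - 1 = -1 + 169*r/9)
F(-13) - E(43) = (-1 + (169/9)*(-13)) - 1*43⁴ = (-1 - 2197/9) - 1*3418801 = -2206/9 - 3418801 = -30771415/9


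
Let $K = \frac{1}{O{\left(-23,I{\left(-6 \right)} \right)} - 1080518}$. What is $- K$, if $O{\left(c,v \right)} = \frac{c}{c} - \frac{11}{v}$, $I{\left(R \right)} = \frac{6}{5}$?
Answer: $\frac{6}{6483157} \approx 9.2548 \cdot 10^{-7}$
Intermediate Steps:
$I{\left(R \right)} = \frac{6}{5}$ ($I{\left(R \right)} = 6 \cdot \frac{1}{5} = \frac{6}{5}$)
$O{\left(c,v \right)} = 1 - \frac{11}{v}$
$K = - \frac{6}{6483157}$ ($K = \frac{1}{\frac{-11 + \frac{6}{5}}{\frac{6}{5}} - 1080518} = \frac{1}{\frac{5}{6} \left(- \frac{49}{5}\right) - 1080518} = \frac{1}{- \frac{49}{6} - 1080518} = \frac{1}{- \frac{6483157}{6}} = - \frac{6}{6483157} \approx -9.2548 \cdot 10^{-7}$)
$- K = \left(-1\right) \left(- \frac{6}{6483157}\right) = \frac{6}{6483157}$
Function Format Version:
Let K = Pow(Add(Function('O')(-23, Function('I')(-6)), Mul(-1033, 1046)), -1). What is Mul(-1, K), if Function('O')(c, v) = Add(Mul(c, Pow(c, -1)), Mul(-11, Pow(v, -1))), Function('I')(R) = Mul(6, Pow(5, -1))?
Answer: Rational(6, 6483157) ≈ 9.2548e-7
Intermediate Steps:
Function('I')(R) = Rational(6, 5) (Function('I')(R) = Mul(6, Rational(1, 5)) = Rational(6, 5))
Function('O')(c, v) = Add(1, Mul(-11, Pow(v, -1)))
K = Rational(-6, 6483157) (K = Pow(Add(Mul(Pow(Rational(6, 5), -1), Add(-11, Rational(6, 5))), Mul(-1033, 1046)), -1) = Pow(Add(Mul(Rational(5, 6), Rational(-49, 5)), -1080518), -1) = Pow(Add(Rational(-49, 6), -1080518), -1) = Pow(Rational(-6483157, 6), -1) = Rational(-6, 6483157) ≈ -9.2548e-7)
Mul(-1, K) = Mul(-1, Rational(-6, 6483157)) = Rational(6, 6483157)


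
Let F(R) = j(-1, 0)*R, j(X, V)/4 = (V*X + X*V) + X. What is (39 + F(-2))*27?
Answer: 1269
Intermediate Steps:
j(X, V) = 4*X + 8*V*X (j(X, V) = 4*((V*X + X*V) + X) = 4*((V*X + V*X) + X) = 4*(2*V*X + X) = 4*(X + 2*V*X) = 4*X + 8*V*X)
F(R) = -4*R (F(R) = (4*(-1)*(1 + 2*0))*R = (4*(-1)*(1 + 0))*R = (4*(-1)*1)*R = -4*R)
(39 + F(-2))*27 = (39 - 4*(-2))*27 = (39 + 8)*27 = 47*27 = 1269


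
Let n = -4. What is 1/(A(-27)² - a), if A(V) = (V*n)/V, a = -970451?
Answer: 1/970467 ≈ 1.0304e-6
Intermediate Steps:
A(V) = -4 (A(V) = (V*(-4))/V = (-4*V)/V = -4)
1/(A(-27)² - a) = 1/((-4)² - 1*(-970451)) = 1/(16 + 970451) = 1/970467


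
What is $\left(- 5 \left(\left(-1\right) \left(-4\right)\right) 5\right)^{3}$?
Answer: $-1000000$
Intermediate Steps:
$\left(- 5 \left(\left(-1\right) \left(-4\right)\right) 5\right)^{3} = \left(\left(-5\right) 4 \cdot 5\right)^{3} = \left(\left(-20\right) 5\right)^{3} = \left(-100\right)^{3} = -1000000$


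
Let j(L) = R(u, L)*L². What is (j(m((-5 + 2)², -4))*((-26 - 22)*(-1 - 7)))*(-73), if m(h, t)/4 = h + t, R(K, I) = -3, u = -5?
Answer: 33638400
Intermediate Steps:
m(h, t) = 4*h + 4*t (m(h, t) = 4*(h + t) = 4*h + 4*t)
j(L) = -3*L²
(j(m((-5 + 2)², -4))*((-26 - 22)*(-1 - 7)))*(-73) = ((-3*(4*(-5 + 2)² + 4*(-4))²)*((-26 - 22)*(-1 - 7)))*(-73) = ((-3*(4*(-3)² - 16)²)*(-48*(-8)))*(-73) = (-3*(4*9 - 16)²*384)*(-73) = (-3*(36 - 16)²*384)*(-73) = (-3*20²*384)*(-73) = (-3*400*384)*(-73) = -1200*384*(-73) = -460800*(-73) = 33638400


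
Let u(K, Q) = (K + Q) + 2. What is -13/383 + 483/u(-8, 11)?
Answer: 184924/1915 ≈ 96.566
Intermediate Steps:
u(K, Q) = 2 + K + Q
-13/383 + 483/u(-8, 11) = -13/383 + 483/(2 - 8 + 11) = -13*1/383 + 483/5 = -13/383 + 483*(1/5) = -13/383 + 483/5 = 184924/1915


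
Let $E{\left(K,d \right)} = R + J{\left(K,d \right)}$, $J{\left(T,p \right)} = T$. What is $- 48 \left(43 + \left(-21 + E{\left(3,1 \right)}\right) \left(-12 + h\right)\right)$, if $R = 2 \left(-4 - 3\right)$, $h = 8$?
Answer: $-8208$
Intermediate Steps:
$R = -14$ ($R = 2 \left(-7\right) = -14$)
$E{\left(K,d \right)} = -14 + K$
$- 48 \left(43 + \left(-21 + E{\left(3,1 \right)}\right) \left(-12 + h\right)\right) = - 48 \left(43 + \left(-21 + \left(-14 + 3\right)\right) \left(-12 + 8\right)\right) = - 48 \left(43 + \left(-21 - 11\right) \left(-4\right)\right) = - 48 \left(43 - -128\right) = - 48 \left(43 + 128\right) = \left(-48\right) 171 = -8208$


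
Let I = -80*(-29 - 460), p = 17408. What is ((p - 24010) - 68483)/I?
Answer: -15017/7824 ≈ -1.9193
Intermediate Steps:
I = 39120 (I = -80*(-489) = 39120)
((p - 24010) - 68483)/I = ((17408 - 24010) - 68483)/39120 = (-6602 - 68483)*(1/39120) = -75085*1/39120 = -15017/7824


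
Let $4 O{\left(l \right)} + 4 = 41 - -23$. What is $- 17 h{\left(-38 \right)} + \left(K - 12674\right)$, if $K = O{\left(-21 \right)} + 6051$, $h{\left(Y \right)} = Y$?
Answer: $-5962$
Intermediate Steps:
$O{\left(l \right)} = 15$ ($O{\left(l \right)} = -1 + \frac{41 - -23}{4} = -1 + \frac{41 + 23}{4} = -1 + \frac{1}{4} \cdot 64 = -1 + 16 = 15$)
$K = 6066$ ($K = 15 + 6051 = 6066$)
$- 17 h{\left(-38 \right)} + \left(K - 12674\right) = \left(-17\right) \left(-38\right) + \left(6066 - 12674\right) = 646 + \left(6066 - 12674\right) = 646 - 6608 = -5962$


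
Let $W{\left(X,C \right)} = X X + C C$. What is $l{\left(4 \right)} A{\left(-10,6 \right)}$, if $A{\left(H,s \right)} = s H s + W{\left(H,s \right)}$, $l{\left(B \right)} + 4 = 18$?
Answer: $-3136$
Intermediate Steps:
$W{\left(X,C \right)} = C^{2} + X^{2}$ ($W{\left(X,C \right)} = X^{2} + C^{2} = C^{2} + X^{2}$)
$l{\left(B \right)} = 14$ ($l{\left(B \right)} = -4 + 18 = 14$)
$A{\left(H,s \right)} = H^{2} + s^{2} + H s^{2}$ ($A{\left(H,s \right)} = s H s + \left(s^{2} + H^{2}\right) = H s s + \left(H^{2} + s^{2}\right) = H s^{2} + \left(H^{2} + s^{2}\right) = H^{2} + s^{2} + H s^{2}$)
$l{\left(4 \right)} A{\left(-10,6 \right)} = 14 \left(\left(-10\right)^{2} + 6^{2} - 10 \cdot 6^{2}\right) = 14 \left(100 + 36 - 360\right) = 14 \left(-224\right) = -3136$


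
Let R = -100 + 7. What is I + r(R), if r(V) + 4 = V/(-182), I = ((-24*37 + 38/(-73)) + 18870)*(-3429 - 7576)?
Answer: -2629115852035/13286 ≈ -1.9789e+8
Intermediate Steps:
R = -93
I = -14445691240/73 (I = ((-888 + 38*(-1/73)) + 18870)*(-11005) = ((-888 - 38/73) + 18870)*(-11005) = (-64862/73 + 18870)*(-11005) = (1312648/73)*(-11005) = -14445691240/73 ≈ -1.9789e+8)
r(V) = -4 - V/182 (r(V) = -4 + V/(-182) = -4 + V*(-1/182) = -4 - V/182)
I + r(R) = -14445691240/73 + (-4 - 1/182*(-93)) = -14445691240/73 + (-4 + 93/182) = -14445691240/73 - 635/182 = -2629115852035/13286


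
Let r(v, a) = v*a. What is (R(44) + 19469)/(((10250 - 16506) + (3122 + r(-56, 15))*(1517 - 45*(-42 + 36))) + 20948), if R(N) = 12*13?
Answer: 19625/4092626 ≈ 0.0047952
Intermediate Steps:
r(v, a) = a*v
R(N) = 156
(R(44) + 19469)/(((10250 - 16506) + (3122 + r(-56, 15))*(1517 - 45*(-42 + 36))) + 20948) = (156 + 19469)/(((10250 - 16506) + (3122 + 15*(-56))*(1517 - 45*(-42 + 36))) + 20948) = 19625/((-6256 + (3122 - 840)*(1517 - 45*(-6))) + 20948) = 19625/((-6256 + 2282*(1517 + 270)) + 20948) = 19625/((-6256 + 2282*1787) + 20948) = 19625/((-6256 + 4077934) + 20948) = 19625/(4071678 + 20948) = 19625/4092626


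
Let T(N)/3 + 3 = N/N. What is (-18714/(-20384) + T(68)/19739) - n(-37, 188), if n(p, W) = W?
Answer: -37637182273/201179888 ≈ -187.08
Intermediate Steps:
T(N) = -6 (T(N) = -9 + 3*(N/N) = -9 + 3*1 = -9 + 3 = -6)
(-18714/(-20384) + T(68)/19739) - n(-37, 188) = (-18714/(-20384) - 6/19739) - 1*188 = (-18714*(-1/20384) - 6*1/19739) - 188 = (9357/10192 - 6/19739) - 188 = 184636671/201179888 - 188 = -37637182273/201179888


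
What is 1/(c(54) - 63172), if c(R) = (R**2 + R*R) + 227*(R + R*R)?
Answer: 1/616850 ≈ 1.6211e-6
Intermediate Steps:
c(R) = 227*R + 229*R**2 (c(R) = (R**2 + R**2) + 227*(R + R**2) = 2*R**2 + (227*R + 227*R**2) = 227*R + 229*R**2)
1/(c(54) - 63172) = 1/(54*(227 + 229*54) - 63172) = 1/(54*(227 + 12366) - 63172) = 1/(54*12593 - 63172) = 1/(680022 - 63172) = 1/616850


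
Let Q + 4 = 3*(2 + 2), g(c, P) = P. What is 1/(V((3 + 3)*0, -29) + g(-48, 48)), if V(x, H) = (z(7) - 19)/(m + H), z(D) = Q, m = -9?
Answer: 38/1835 ≈ 0.020708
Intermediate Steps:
Q = 8 (Q = -4 + 3*(2 + 2) = -4 + 3*4 = -4 + 12 = 8)
z(D) = 8
V(x, H) = -11/(-9 + H) (V(x, H) = (8 - 19)/(-9 + H) = -11/(-9 + H))
1/(V((3 + 3)*0, -29) + g(-48, 48)) = 1/(-11/(-9 - 29) + 48) = 1/(-11/(-38) + 48) = 1/(-11*(-1/38) + 48) = 1/(11/38 + 48) = 1/(1835/38) = 38/1835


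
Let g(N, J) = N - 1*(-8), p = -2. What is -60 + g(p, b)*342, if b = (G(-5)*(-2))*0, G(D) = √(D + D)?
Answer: 1992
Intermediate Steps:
G(D) = √2*√D (G(D) = √(2*D) = √2*√D)
b = 0 (b = ((√2*√(-5))*(-2))*0 = ((√2*(I*√5))*(-2))*0 = ((I*√10)*(-2))*0 = -2*I*√10*0 = 0)
g(N, J) = 8 + N (g(N, J) = N + 8 = 8 + N)
-60 + g(p, b)*342 = -60 + (8 - 2)*342 = -60 + 6*342 = -60 + 2052 = 1992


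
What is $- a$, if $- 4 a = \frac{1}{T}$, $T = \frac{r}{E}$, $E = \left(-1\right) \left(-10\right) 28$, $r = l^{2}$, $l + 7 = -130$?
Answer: $\frac{70}{18769} \approx 0.0037296$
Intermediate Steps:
$l = -137$ ($l = -7 - 130 = -137$)
$r = 18769$ ($r = \left(-137\right)^{2} = 18769$)
$E = 280$ ($E = 10 \cdot 28 = 280$)
$T = \frac{18769}{280} \approx 67.032$
$a = - \frac{70}{18769}$ ($a = - \frac{1}{4 \cdot \frac{18769}{280}} = \left(- \frac{1}{4}\right) \frac{280}{18769} = - \frac{70}{18769} \approx -0.0037296$)
$- a = \left(-1\right) \left(- \frac{70}{18769}\right) = \frac{70}{18769}$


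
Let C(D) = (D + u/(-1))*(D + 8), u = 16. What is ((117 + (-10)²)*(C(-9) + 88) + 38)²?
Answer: 603144481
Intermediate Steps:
C(D) = (-16 + D)*(8 + D) (C(D) = (D + 16/(-1))*(D + 8) = (D + 16*(-1))*(8 + D) = (D - 16)*(8 + D) = (-16 + D)*(8 + D))
((117 + (-10)²)*(C(-9) + 88) + 38)² = ((117 + (-10)²)*((-128 + (-9)² - 8*(-9)) + 88) + 38)² = ((117 + 100)*((-128 + 81 + 72) + 88) + 38)² = (217*(25 + 88) + 38)² = (217*113 + 38)² = (24521 + 38)² = 24559² = 603144481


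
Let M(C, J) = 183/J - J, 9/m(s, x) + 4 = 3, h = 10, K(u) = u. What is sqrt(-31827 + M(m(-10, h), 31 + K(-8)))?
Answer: I*sqrt(16844441)/23 ≈ 178.44*I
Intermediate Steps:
m(s, x) = -9 (m(s, x) = 9/(-4 + 3) = 9/(-1) = 9*(-1) = -9)
M(C, J) = -J + 183/J
sqrt(-31827 + M(m(-10, h), 31 + K(-8))) = sqrt(-31827 + (-(31 - 8) + 183/(31 - 8))) = sqrt(-31827 + (-1*23 + 183/23)) = sqrt(-31827 + (-23 + 183*(1/23))) = sqrt(-31827 + (-23 + 183/23)) = sqrt(-31827 - 346/23) = sqrt(-732367/23) = I*sqrt(16844441)/23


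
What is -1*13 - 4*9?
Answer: -49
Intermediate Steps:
-1*13 - 4*9 = -13 - 36 = -49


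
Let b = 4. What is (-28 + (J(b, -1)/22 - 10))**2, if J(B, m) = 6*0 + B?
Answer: 173056/121 ≈ 1430.2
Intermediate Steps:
J(B, m) = B (J(B, m) = 0 + B = B)
(-28 + (J(b, -1)/22 - 10))**2 = (-28 + (4/22 - 10))**2 = (-28 + (4*(1/22) - 10))**2 = (-28 + (2/11 - 10))**2 = (-28 - 108/11)**2 = (-416/11)**2 = 173056/121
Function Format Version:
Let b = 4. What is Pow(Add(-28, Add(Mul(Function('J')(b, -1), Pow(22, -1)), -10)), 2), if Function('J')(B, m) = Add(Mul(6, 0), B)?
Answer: Rational(173056, 121) ≈ 1430.2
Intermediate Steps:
Function('J')(B, m) = B (Function('J')(B, m) = Add(0, B) = B)
Pow(Add(-28, Add(Mul(Function('J')(b, -1), Pow(22, -1)), -10)), 2) = Pow(Add(-28, Add(Mul(4, Pow(22, -1)), -10)), 2) = Pow(Add(-28, Add(Mul(4, Rational(1, 22)), -10)), 2) = Pow(Add(-28, Add(Rational(2, 11), -10)), 2) = Pow(Add(-28, Rational(-108, 11)), 2) = Pow(Rational(-416, 11), 2) = Rational(173056, 121)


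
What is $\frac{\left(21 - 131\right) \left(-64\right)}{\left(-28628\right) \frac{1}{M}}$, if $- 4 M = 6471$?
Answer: $\frac{2847240}{7157} \approx 397.83$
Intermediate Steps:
$M = - \frac{6471}{4}$ ($M = \left(- \frac{1}{4}\right) 6471 = - \frac{6471}{4} \approx -1617.8$)
$\frac{\left(21 - 131\right) \left(-64\right)}{\left(-28628\right) \frac{1}{M}} = \frac{\left(21 - 131\right) \left(-64\right)}{\left(-28628\right) \frac{1}{- \frac{6471}{4}}} = \frac{\left(-110\right) \left(-64\right)}{\left(-28628\right) \left(- \frac{4}{6471}\right)} = \frac{7040}{\frac{114512}{6471}} = 7040 \cdot \frac{6471}{114512} = \frac{2847240}{7157}$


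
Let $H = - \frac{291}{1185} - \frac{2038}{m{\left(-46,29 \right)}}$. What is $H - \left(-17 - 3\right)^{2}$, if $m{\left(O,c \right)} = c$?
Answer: $- \frac{5389823}{11455} \approx -470.52$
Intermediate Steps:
$H = - \frac{807823}{11455}$ ($H = - \frac{291}{1185} - \frac{2038}{29} = \left(-291\right) \frac{1}{1185} - \frac{2038}{29} = - \frac{97}{395} - \frac{2038}{29} = - \frac{807823}{11455} \approx -70.521$)
$H - \left(-17 - 3\right)^{2} = - \frac{807823}{11455} - \left(-17 - 3\right)^{2} = - \frac{807823}{11455} - \left(-20\right)^{2} = - \frac{807823}{11455} - 400 = - \frac{5389823}{11455}$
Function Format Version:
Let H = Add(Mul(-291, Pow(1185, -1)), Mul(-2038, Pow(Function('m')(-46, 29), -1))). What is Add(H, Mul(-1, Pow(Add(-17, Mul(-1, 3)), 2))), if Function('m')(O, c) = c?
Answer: Rational(-5389823, 11455) ≈ -470.52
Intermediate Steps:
H = Rational(-807823, 11455) (H = Add(Mul(-291, Pow(1185, -1)), Mul(-2038, Pow(29, -1))) = Add(Mul(-291, Rational(1, 1185)), Mul(-2038, Rational(1, 29))) = Add(Rational(-97, 395), Rational(-2038, 29)) = Rational(-807823, 11455) ≈ -70.521)
Add(H, Mul(-1, Pow(Add(-17, Mul(-1, 3)), 2))) = Add(Rational(-807823, 11455), Mul(-1, Pow(Add(-17, Mul(-1, 3)), 2))) = Add(Rational(-807823, 11455), Mul(-1, Pow(Add(-17, -3), 2))) = Add(Rational(-807823, 11455), Mul(-1, Pow(-20, 2))) = Add(Rational(-807823, 11455), Mul(-1, 400)) = Add(Rational(-807823, 11455), -400) = Rational(-5389823, 11455)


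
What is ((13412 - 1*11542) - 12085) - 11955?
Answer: -22170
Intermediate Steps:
((13412 - 1*11542) - 12085) - 11955 = ((13412 - 11542) - 12085) - 11955 = (1870 - 12085) - 11955 = -10215 - 11955 = -22170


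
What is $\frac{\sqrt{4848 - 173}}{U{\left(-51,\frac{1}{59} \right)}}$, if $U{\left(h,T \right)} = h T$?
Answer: $- \frac{295 \sqrt{187}}{51} \approx -79.099$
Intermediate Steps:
$U{\left(h,T \right)} = T h$
$\frac{\sqrt{4848 - 173}}{U{\left(-51,\frac{1}{59} \right)}} = \frac{\sqrt{4848 - 173}}{\frac{1}{59} \left(-51\right)} = \frac{\sqrt{4675}}{\frac{1}{59} \left(-51\right)} = \frac{5 \sqrt{187}}{- \frac{51}{59}} = 5 \sqrt{187} \left(- \frac{59}{51}\right) = - \frac{295 \sqrt{187}}{51}$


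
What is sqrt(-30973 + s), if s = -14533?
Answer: I*sqrt(45506) ≈ 213.32*I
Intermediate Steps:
sqrt(-30973 + s) = sqrt(-30973 - 14533) = sqrt(-45506) = I*sqrt(45506)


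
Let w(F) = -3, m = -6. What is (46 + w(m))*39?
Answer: 1677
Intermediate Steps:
(46 + w(m))*39 = (46 - 3)*39 = 43*39 = 1677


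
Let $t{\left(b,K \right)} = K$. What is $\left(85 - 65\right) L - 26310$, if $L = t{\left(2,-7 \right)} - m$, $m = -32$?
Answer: $-25810$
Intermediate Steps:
$L = 25$ ($L = -7 - -32 = -7 + 32 = 25$)
$\left(85 - 65\right) L - 26310 = \left(85 - 65\right) 25 - 26310 = 20 \cdot 25 - 26310 = 500 - 26310 = -25810$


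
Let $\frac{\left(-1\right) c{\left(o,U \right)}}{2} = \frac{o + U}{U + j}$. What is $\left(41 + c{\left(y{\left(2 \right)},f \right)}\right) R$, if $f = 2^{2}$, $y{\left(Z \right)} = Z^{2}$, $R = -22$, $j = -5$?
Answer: $-1254$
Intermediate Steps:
$f = 4$
$c{\left(o,U \right)} = - \frac{2 \left(U + o\right)}{-5 + U}$ ($c{\left(o,U \right)} = - 2 \frac{o + U}{U - 5} = - 2 \frac{U + o}{-5 + U} = - \frac{2 \left(U + o\right)}{-5 + U}$)
$\left(41 + c{\left(y{\left(2 \right)},f \right)}\right) R = \left(41 + \frac{2 \left(\left(-1\right) 4 - 2^{2}\right)}{-5 + 4}\right) \left(-22\right) = \left(41 + \frac{2 \left(-4 - 4\right)}{-1}\right) \left(-22\right) = \left(41 + 2 \left(-1\right) \left(-4 - 4\right)\right) \left(-22\right) = \left(41 + 2 \left(-1\right) \left(-8\right)\right) \left(-22\right) = \left(41 + 16\right) \left(-22\right) = 57 \left(-22\right) = -1254$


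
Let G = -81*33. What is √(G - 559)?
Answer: 4*I*√202 ≈ 56.851*I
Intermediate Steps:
G = -2673
√(G - 559) = √(-2673 - 559) = √(-3232) = 4*I*√202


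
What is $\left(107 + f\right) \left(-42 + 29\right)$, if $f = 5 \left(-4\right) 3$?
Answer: $-611$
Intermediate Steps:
$f = -60$ ($f = \left(-20\right) 3 = -60$)
$\left(107 + f\right) \left(-42 + 29\right) = \left(107 - 60\right) \left(-42 + 29\right) = 47 \left(-13\right) = -611$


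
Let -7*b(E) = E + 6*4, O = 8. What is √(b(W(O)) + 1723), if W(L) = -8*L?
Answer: √84707/7 ≈ 41.578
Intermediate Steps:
b(E) = -24/7 - E/7 (b(E) = -(E + 6*4)/7 = -(E + 24)/7 = -(24 + E)/7 = -24/7 - E/7)
√(b(W(O)) + 1723) = √((-24/7 - (-8)*8/7) + 1723) = √((-24/7 - ⅐*(-64)) + 1723) = √((-24/7 + 64/7) + 1723) = √(40/7 + 1723) = √(12101/7) = √84707/7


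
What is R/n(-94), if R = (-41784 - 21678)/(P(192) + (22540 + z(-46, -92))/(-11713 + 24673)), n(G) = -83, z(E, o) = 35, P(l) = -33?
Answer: -54831168/2241581 ≈ -24.461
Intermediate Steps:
R = 54831168/27007 (R = (-41784 - 21678)/(-33 + (22540 + 35)/(-11713 + 24673)) = -63462/(-33 + 22575/12960) = -63462/(-33 + 22575*(1/12960)) = -63462/(-33 + 1505/864) = -63462/(-27007/864) = -63462*(-864/27007) = 54831168/27007 ≈ 2030.3)
R/n(-94) = (54831168/27007)/(-83) = (54831168/27007)*(-1/83) = -54831168/2241581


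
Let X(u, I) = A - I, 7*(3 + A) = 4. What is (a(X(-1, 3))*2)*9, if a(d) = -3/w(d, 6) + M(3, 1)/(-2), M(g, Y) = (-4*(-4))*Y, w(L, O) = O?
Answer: -153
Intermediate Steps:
M(g, Y) = 16*Y
A = -17/7 (A = -3 + (1/7)*4 = -3 + 4/7 = -17/7 ≈ -2.4286)
X(u, I) = -17/7 - I
a(d) = -17/2 (a(d) = -3/6 + (16*1)/(-2) = -3*1/6 + 16*(-1/2) = -1/2 - 8 = -17/2)
(a(X(-1, 3))*2)*9 = -17/2*2*9 = -17*9 = -153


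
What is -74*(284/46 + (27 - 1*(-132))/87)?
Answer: -394938/667 ≈ -592.11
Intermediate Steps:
-74*(284/46 + (27 - 1*(-132))/87) = -74*(284*(1/46) + (27 + 132)*(1/87)) = -74*(142/23 + 159*(1/87)) = -74*(142/23 + 53/29) = -74*5337/667 = -394938/667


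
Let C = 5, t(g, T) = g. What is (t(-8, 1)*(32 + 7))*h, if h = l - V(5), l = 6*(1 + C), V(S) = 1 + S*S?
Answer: -3120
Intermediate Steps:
V(S) = 1 + S**2
l = 36 (l = 6*(1 + 5) = 6*6 = 36)
h = 10 (h = 36 - (1 + 5**2) = 36 - (1 + 25) = 36 - 1*26 = 36 - 26 = 10)
(t(-8, 1)*(32 + 7))*h = -8*(32 + 7)*10 = -8*39*10 = -312*10 = -3120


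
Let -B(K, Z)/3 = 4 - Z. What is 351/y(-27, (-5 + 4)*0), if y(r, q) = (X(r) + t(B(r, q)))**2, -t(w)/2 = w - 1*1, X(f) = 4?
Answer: 39/100 ≈ 0.39000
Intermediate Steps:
B(K, Z) = -12 + 3*Z (B(K, Z) = -3*(4 - Z) = -12 + 3*Z)
t(w) = 2 - 2*w (t(w) = -2*(w - 1*1) = -2*(w - 1) = -2*(-1 + w) = 2 - 2*w)
y(r, q) = (30 - 6*q)**2 (y(r, q) = (4 + (2 - 2*(-12 + 3*q)))**2 = (4 + (2 + (24 - 6*q)))**2 = (4 + (26 - 6*q))**2 = (30 - 6*q)**2)
351/y(-27, (-5 + 4)*0) = 351/((36*(-5 + (-5 + 4)*0)**2)) = 351/((36*(-5 - 1*0)**2)) = 351/((36*(-5 + 0)**2)) = 351/((36*(-5)**2)) = 351/((36*25)) = 351/900 = 351*(1/900) = 39/100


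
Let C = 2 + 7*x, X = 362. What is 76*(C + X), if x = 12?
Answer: 34048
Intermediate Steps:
C = 86 (C = 2 + 7*12 = 2 + 84 = 86)
76*(C + X) = 76*(86 + 362) = 76*448 = 34048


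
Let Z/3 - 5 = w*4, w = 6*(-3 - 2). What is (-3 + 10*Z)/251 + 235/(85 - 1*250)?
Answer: -125746/8283 ≈ -15.181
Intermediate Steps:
w = -30 (w = 6*(-5) = -30)
Z = -345 (Z = 15 + 3*(-30*4) = 15 + 3*(-120) = 15 - 360 = -345)
(-3 + 10*Z)/251 + 235/(85 - 1*250) = (-3 + 10*(-345))/251 + 235/(85 - 1*250) = (-3 - 3450)*(1/251) + 235/(85 - 250) = -3453*1/251 + 235/(-165) = -3453/251 + 235*(-1/165) = -3453/251 - 47/33 = -125746/8283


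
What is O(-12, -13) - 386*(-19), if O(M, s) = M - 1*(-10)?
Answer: 7332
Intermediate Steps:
O(M, s) = 10 + M (O(M, s) = M + 10 = 10 + M)
O(-12, -13) - 386*(-19) = (10 - 12) - 386*(-19) = -2 + 7334 = 7332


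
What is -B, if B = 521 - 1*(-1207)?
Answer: -1728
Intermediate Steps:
B = 1728 (B = 521 + 1207 = 1728)
-B = -1*1728 = -1728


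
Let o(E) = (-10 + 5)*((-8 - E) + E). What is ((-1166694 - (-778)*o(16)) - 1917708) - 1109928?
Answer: -4163210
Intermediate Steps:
o(E) = 40 (o(E) = -5*(-8) = 40)
((-1166694 - (-778)*o(16)) - 1917708) - 1109928 = ((-1166694 - (-778)*40) - 1917708) - 1109928 = ((-1166694 - 1*(-31120)) - 1917708) - 1109928 = ((-1166694 + 31120) - 1917708) - 1109928 = (-1135574 - 1917708) - 1109928 = -3053282 - 1109928 = -4163210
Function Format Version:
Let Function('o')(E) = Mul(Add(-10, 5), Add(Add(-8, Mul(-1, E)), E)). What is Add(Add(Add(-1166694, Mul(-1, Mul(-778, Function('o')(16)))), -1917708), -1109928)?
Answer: -4163210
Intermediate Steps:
Function('o')(E) = 40 (Function('o')(E) = Mul(-5, -8) = 40)
Add(Add(Add(-1166694, Mul(-1, Mul(-778, Function('o')(16)))), -1917708), -1109928) = Add(Add(Add(-1166694, Mul(-1, Mul(-778, 40))), -1917708), -1109928) = Add(Add(Add(-1166694, Mul(-1, -31120)), -1917708), -1109928) = Add(Add(Add(-1166694, 31120), -1917708), -1109928) = Add(Add(-1135574, -1917708), -1109928) = Add(-3053282, -1109928) = -4163210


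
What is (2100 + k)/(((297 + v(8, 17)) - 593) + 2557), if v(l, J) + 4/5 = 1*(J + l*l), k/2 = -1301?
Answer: -1255/5853 ≈ -0.21442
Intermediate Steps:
k = -2602 (k = 2*(-1301) = -2602)
v(l, J) = -⅘ + J + l² (v(l, J) = -⅘ + 1*(J + l*l) = -⅘ + 1*(J + l²) = -⅘ + (J + l²) = -⅘ + J + l²)
(2100 + k)/(((297 + v(8, 17)) - 593) + 2557) = (2100 - 2602)/(((297 + (-⅘ + 17 + 8²)) - 593) + 2557) = -502/(((297 + (-⅘ + 17 + 64)) - 593) + 2557) = -502/(((297 + 401/5) - 593) + 2557) = -502/((1886/5 - 593) + 2557) = -502/(-1079/5 + 2557) = -502/11706/5 = -502*5/11706 = -1255/5853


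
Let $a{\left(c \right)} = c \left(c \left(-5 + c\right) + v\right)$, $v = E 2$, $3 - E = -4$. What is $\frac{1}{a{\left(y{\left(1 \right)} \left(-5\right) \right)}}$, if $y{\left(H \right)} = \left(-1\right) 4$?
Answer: $\frac{1}{6280} \approx 0.00015924$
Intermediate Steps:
$E = 7$ ($E = 3 - -4 = 3 + 4 = 7$)
$y{\left(H \right)} = -4$
$v = 14$ ($v = 7 \cdot 2 = 14$)
$a{\left(c \right)} = c \left(14 + c \left(-5 + c\right)\right)$ ($a{\left(c \right)} = c \left(c \left(-5 + c\right) + 14\right) = c \left(14 + c \left(-5 + c\right)\right)$)
$\frac{1}{a{\left(y{\left(1 \right)} \left(-5\right) \right)}} = \frac{1}{\left(-4\right) \left(-5\right) \left(14 + \left(\left(-4\right) \left(-5\right)\right)^{2} - 5 \left(\left(-4\right) \left(-5\right)\right)\right)} = \frac{1}{20 \left(14 + 20^{2} - 100\right)} = \frac{1}{20 \left(14 + 400 - 100\right)} = \frac{1}{20 \cdot 314} = \frac{1}{6280}$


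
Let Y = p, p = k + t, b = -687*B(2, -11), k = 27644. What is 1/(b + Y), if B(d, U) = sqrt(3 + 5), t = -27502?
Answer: -71/1877794 - 687*sqrt(2)/1877794 ≈ -0.00055521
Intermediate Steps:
B(d, U) = 2*sqrt(2) (B(d, U) = sqrt(8) = 2*sqrt(2))
b = -1374*sqrt(2) ≈ -1943.1
p = 142 (p = 27644 - 27502 = 142)
Y = 142
1/(b + Y) = 1/(-1374*sqrt(2) + 142) = 1/(142 - 1374*sqrt(2))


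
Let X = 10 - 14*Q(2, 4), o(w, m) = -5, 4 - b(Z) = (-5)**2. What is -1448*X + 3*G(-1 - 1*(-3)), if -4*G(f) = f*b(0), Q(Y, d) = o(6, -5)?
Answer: -231617/2 ≈ -1.1581e+5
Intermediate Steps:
b(Z) = -21 (b(Z) = 4 - 1*(-5)**2 = 4 - 1*25 = 4 - 25 = -21)
Q(Y, d) = -5
X = 80 (X = 10 - 14*(-5) = 10 + 70 = 80)
G(f) = 21*f/4 (G(f) = -f*(-21)/4 = -(-21)*f/4 = 21*f/4)
-1448*X + 3*G(-1 - 1*(-3)) = -1448*80 + 3*(21*(-1 - 1*(-3))/4) = -115840 + 3*(21*(-1 + 3)/4) = -115840 + 3*((21/4)*2) = -115840 + 3*(21/2) = -115840 + 63/2 = -231617/2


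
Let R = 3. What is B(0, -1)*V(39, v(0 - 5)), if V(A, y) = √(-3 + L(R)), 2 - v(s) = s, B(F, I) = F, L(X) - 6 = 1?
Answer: 0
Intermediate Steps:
L(X) = 7 (L(X) = 6 + 1 = 7)
v(s) = 2 - s
V(A, y) = 2 (V(A, y) = √(-3 + 7) = √4 = 2)
B(0, -1)*V(39, v(0 - 5)) = 0*2 = 0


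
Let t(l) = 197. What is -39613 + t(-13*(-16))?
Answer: -39416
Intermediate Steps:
-39613 + t(-13*(-16)) = -39613 + 197 = -39416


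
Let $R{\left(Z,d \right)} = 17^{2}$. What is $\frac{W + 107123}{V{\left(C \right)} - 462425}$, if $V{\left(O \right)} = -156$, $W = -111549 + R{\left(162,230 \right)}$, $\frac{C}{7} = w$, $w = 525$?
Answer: $\frac{591}{66083} \approx 0.0089433$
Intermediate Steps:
$R{\left(Z,d \right)} = 289$
$C = 3675$ ($C = 7 \cdot 525 = 3675$)
$W = -111260$ ($W = -111549 + 289 = -111260$)
$\frac{W + 107123}{V{\left(C \right)} - 462425} = \frac{-111260 + 107123}{-156 - 462425} = - \frac{4137}{-462581} = \left(-4137\right) \left(- \frac{1}{462581}\right) = \frac{591}{66083}$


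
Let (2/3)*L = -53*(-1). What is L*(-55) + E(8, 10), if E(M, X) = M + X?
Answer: -8709/2 ≈ -4354.5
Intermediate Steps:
L = 159/2 (L = 3*(-53*(-1))/2 = (3/2)*53 = 159/2 ≈ 79.500)
L*(-55) + E(8, 10) = (159/2)*(-55) + (8 + 10) = -8745/2 + 18 = -8709/2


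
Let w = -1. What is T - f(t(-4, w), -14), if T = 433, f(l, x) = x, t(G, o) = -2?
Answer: 447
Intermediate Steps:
T - f(t(-4, w), -14) = 433 - 1*(-14) = 433 + 14 = 447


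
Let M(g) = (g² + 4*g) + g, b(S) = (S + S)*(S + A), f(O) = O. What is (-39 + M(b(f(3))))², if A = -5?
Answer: 2025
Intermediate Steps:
b(S) = 2*S*(-5 + S) (b(S) = (S + S)*(S - 5) = (2*S)*(-5 + S) = 2*S*(-5 + S))
M(g) = g² + 5*g
(-39 + M(b(f(3))))² = (-39 + (2*3*(-5 + 3))*(5 + 2*3*(-5 + 3)))² = (-39 + (2*3*(-2))*(5 + 2*3*(-2)))² = (-39 - 12*(5 - 12))² = (-39 - 12*(-7))² = (-39 + 84)² = 45² = 2025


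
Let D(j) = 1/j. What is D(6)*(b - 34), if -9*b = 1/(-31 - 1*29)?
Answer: -18359/3240 ≈ -5.6664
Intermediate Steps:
b = 1/540 (b = -1/(9*(-31 - 1*29)) = -1/(9*(-31 - 29)) = -⅑/(-60) = -⅑*(-1/60) = 1/540 ≈ 0.0018519)
D(6)*(b - 34) = (1/540 - 34)/6 = (⅙)*(-18359/540) = -18359/3240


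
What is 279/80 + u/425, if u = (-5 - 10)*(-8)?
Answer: 5127/1360 ≈ 3.7699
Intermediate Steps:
u = 120 (u = -15*(-8) = 120)
279/80 + u/425 = 279/80 + 120/425 = 279*(1/80) + 120*(1/425) = 279/80 + 24/85 = 5127/1360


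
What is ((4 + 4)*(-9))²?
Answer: 5184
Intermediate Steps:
((4 + 4)*(-9))² = (8*(-9))² = (-72)² = 5184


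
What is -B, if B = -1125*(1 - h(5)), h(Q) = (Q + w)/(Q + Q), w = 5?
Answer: 0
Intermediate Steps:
h(Q) = (5 + Q)/(2*Q) (h(Q) = (Q + 5)/(Q + Q) = (5 + Q)/((2*Q)) = (5 + Q)*(1/(2*Q)) = (5 + Q)/(2*Q))
B = 0 (B = -1125*(1 - (5 + 5)/(2*5)) = -1125*(1 - 10/(2*5)) = -1125*(1 - 1*1) = -1125*(1 - 1) = -1125*0 = 0)
-B = -1*0 = 0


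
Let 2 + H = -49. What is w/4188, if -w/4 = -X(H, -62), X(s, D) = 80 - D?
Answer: 142/1047 ≈ 0.13563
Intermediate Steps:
H = -51 (H = -2 - 49 = -51)
w = 568 (w = -(-4)*(80 - 1*(-62)) = -(-4)*(80 + 62) = -(-4)*142 = -4*(-142) = 568)
w/4188 = 568/4188 = 568*(1/4188) = 142/1047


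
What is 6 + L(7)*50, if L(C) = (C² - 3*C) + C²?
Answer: 3856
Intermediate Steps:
L(C) = -3*C + 2*C²
6 + L(7)*50 = 6 + (7*(-3 + 2*7))*50 = 6 + (7*(-3 + 14))*50 = 6 + (7*11)*50 = 6 + 77*50 = 6 + 3850 = 3856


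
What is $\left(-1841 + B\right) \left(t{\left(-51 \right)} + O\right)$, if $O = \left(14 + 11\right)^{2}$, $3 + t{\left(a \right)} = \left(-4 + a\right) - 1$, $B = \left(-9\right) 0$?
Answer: $-1042006$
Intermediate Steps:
$B = 0$
$t{\left(a \right)} = -8 + a$ ($t{\left(a \right)} = -3 + \left(\left(-4 + a\right) - 1\right) = -3 + \left(-5 + a\right) = -8 + a$)
$O = 625$ ($O = 25^{2} = 625$)
$\left(-1841 + B\right) \left(t{\left(-51 \right)} + O\right) = \left(-1841 + 0\right) \left(\left(-8 - 51\right) + 625\right) = - 1841 \left(-59 + 625\right) = \left(-1841\right) 566 = -1042006$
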